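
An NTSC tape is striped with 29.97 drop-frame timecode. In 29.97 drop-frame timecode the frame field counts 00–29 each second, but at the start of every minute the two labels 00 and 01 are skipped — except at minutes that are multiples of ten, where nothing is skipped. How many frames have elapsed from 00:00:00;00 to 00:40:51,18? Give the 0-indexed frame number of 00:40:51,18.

As if non-drop at 30 labels/s: (0 × 3600 + 40 × 60 + 51) × 30 + 18 = 73548.
Minute boundaries passed: 40; those not divisible by 10: 40 − 4 = 36; dropped labels = 2 × 36 = 72.
Actual frame index = 73548 − 72 = 73476.

73476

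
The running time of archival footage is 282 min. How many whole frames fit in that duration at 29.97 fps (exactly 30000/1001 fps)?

507092 frames

282 min = 16920 s.
Frames = 16920 × 30000/1001 = 507600000/1001 ≈ 507092.9071.
Complete frames: 507092.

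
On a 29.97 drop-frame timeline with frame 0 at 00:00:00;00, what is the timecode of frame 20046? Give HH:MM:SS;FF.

00:11:08;26

Each 10-minute DF block holds 10 × 60 × 30 − 9 × 2 = 17982 frames. 20046 ÷ 17982 → 1 full block, remainder 2064.
Within the partial block the first minute is 1800 frames and each further minute 1798, so 1 further minute boundary passed. Total skipped labels = 18 × 1 + 2 × 1 = 20.
Non-drop label index = 20046 + 20 = 20066; at 30 labels/s that is 00:11:08:26, i.e. DF 00:11:08;26.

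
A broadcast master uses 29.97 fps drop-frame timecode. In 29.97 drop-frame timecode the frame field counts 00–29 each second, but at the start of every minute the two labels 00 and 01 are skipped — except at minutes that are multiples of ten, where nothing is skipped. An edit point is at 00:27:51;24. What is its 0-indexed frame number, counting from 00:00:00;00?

Complete 10-minute blocks: 2, each 17982 frames → 35964.
Remaining 7 whole minutes in the current block: 1800 + 6 × 1798 = 12588 frames.
Within the current minute: 51 × 30 + 24 − 2 = 1552 (labels ;00/;01 skipped at this minute). Total = 35964 + 12588 + 1552 = 50104.

50104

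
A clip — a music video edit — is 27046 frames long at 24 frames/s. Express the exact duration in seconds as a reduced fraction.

Running time = 27046 ÷ (24) = 27046 × 1/24 = 13523/12 s.

13523/12 seconds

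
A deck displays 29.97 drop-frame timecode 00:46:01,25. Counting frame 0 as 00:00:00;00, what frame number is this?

Complete 10-minute blocks: 4, each 17982 frames → 71928.
Remaining 6 whole minutes in the current block: 1800 + 5 × 1798 = 10790 frames.
Within the current minute: 1 × 30 + 25 − 2 = 53 (labels ;00/;01 skipped at this minute). Total = 71928 + 10790 + 53 = 82771.

82771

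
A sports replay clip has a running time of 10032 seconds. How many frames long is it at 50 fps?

501600 frames

Frames = 10032 × 50 = 501600.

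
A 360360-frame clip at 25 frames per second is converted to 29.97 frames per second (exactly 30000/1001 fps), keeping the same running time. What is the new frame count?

Target frames = source frames × (target rate / source rate) = 360360 × (30000/1001)/(25) = 360360 × 1200/1001 = 432000.

432000 frames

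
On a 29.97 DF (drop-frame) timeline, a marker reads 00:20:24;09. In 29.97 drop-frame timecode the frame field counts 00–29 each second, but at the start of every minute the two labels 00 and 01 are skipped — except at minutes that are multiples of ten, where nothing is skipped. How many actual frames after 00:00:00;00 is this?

As if non-drop at 30 labels/s: (0 × 3600 + 20 × 60 + 24) × 30 + 9 = 36729.
Minute boundaries passed: 20; those not divisible by 10: 20 − 2 = 18; dropped labels = 2 × 18 = 36.
Actual frame index = 36729 − 36 = 36693.

36693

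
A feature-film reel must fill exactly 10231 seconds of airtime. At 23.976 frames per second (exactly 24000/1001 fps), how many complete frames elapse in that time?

245298 frames

Frames = 10231 × 24000/1001 = 18888000/77 ≈ 245298.7013.
Complete frames: 245298.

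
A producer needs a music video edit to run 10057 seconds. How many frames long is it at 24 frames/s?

Frames = 10057 × 24 = 241368.

241368 frames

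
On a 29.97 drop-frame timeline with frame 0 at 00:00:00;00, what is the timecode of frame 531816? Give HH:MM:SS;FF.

Each 10-minute DF block holds 10 × 60 × 30 − 9 × 2 = 17982 frames. 531816 ÷ 17982 → 29 full blocks, remainder 10338.
Within the partial block the first minute is 1800 frames and each further minute 1798, so 5 further minute boundaries passed. Total skipped labels = 18 × 29 + 2 × 5 = 532.
Non-drop label index = 531816 + 532 = 532348; at 30 labels/s that is 04:55:44:28, i.e. DF 04:55:44;28.

04:55:44;28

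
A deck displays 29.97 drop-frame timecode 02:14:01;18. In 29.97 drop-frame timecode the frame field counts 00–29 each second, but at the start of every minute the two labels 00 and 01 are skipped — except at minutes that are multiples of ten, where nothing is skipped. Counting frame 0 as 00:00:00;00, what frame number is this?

Complete 10-minute blocks: 13, each 17982 frames → 233766.
Remaining 4 whole minutes in the current block: 1800 + 3 × 1798 = 7194 frames.
Within the current minute: 1 × 30 + 18 − 2 = 46 (labels ;00/;01 skipped at this minute). Total = 233766 + 7194 + 46 = 241006.

241006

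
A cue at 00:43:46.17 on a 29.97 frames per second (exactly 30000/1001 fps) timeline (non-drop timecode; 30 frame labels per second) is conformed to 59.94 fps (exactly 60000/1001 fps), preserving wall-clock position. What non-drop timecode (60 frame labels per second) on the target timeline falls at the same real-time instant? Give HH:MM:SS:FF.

00:43:46:34

Source frame index: (0×3600 + 43×60 + 46) × 30 + 17 = 78797.
Real time: 78797 / (30000/1001) = 78875797/30000 s.
Target frame: (78875797/30000) × (60000/1001) = 157594.
At 60 labels/s: frame 157594 → 00:43:46:34.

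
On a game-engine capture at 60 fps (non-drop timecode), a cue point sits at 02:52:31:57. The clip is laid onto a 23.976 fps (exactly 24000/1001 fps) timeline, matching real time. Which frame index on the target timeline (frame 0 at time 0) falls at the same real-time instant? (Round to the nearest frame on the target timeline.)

frame 248199

Source frame index: (2×3600 + 52×60 + 31) × 60 + 57 = 621117.
Real time: 621117 / (60) = 207039/20 s.
Target frame: (207039/20) × (24000/1001) = 35492400/143 ≈ 248198.601 → 248199.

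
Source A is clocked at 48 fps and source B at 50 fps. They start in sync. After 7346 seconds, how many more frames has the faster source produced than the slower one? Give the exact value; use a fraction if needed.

A emits 48 × 7346 = 352608 frames; B emits 50 × 7346 = 367300.
Difference = 14692 frames; B is ahead of A.

14692 frames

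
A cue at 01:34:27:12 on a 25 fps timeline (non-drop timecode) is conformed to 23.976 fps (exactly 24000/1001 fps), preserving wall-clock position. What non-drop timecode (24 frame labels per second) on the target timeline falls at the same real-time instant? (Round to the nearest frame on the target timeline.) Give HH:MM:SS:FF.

01:34:21:20

Source frame index: (1×3600 + 34×60 + 27) × 25 + 12 = 141687.
Real time: 141687 / (25) = 141687/25 s.
Target frame: (141687/25) × (24000/1001) = 1494720/11 ≈ 135883.636 → 135884.
At 24 labels/s: frame 135884 → 01:34:21:20.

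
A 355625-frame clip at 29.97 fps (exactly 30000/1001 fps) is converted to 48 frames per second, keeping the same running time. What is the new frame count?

Target frames = source frames × (target rate / source rate) = 355625 × (48)/(30000/1001) = 355625 × 1001/625 = 569569.

569569 frames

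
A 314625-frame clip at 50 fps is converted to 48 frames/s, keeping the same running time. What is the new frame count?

Target frames = source frames × (target rate / source rate) = 314625 × (48)/(50) = 314625 × 24/25 = 302040.

302040 frames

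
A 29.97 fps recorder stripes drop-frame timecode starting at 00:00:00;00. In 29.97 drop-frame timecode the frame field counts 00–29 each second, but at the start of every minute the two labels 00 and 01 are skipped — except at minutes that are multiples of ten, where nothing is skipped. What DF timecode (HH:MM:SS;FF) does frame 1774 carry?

Each 10-minute DF block holds 10 × 60 × 30 − 9 × 2 = 17982 frames. 1774 ÷ 17982 → 0 full blocks, remainder 1774.
Within the partial block the first minute is 1800 frames and each further minute 1798, so 0 further minute boundaries passed. Total skipped labels = 18 × 0 + 2 × 0 = 0.
Non-drop label index = 1774 + 0 = 1774; at 30 labels/s that is 00:00:59:04, i.e. DF 00:00:59;04.

00:00:59;04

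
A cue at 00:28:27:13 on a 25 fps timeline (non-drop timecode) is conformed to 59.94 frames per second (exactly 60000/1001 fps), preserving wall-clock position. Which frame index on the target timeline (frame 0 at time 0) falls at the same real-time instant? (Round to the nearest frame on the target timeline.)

Source frame index: (0×3600 + 28×60 + 27) × 25 + 13 = 42688.
Real time: 42688 / (25) = 42688/25 s.
Target frame: (42688/25) × (60000/1001) = 102451200/1001 ≈ 102348.851 → 102349.

frame 102349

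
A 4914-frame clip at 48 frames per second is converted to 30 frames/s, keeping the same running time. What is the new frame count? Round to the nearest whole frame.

3071 frames

Frames at target rate = 4914 × (30) / (48) = 12285/4 ≈ 3071.250.
Nearest whole frame: 3071.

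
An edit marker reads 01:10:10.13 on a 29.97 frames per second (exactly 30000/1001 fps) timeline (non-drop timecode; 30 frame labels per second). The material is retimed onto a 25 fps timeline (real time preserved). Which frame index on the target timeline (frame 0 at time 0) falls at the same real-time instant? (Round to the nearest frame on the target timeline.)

Source frame index: (1×3600 + 10×60 + 10) × 30 + 13 = 126313.
Real time: 126313 / (30000/1001) = 126439313/30000 s.
Target frame: (126439313/30000) × (25) = 126439313/1200 ≈ 105366.094 → 105366.

frame 105366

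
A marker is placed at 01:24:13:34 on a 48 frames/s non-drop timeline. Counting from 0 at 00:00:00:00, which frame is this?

242578

Total seconds to the label: (1 × 3600 + 24 × 60 + 13) = 5053.
Frame index = 5053 × 48 + 34 = 242578.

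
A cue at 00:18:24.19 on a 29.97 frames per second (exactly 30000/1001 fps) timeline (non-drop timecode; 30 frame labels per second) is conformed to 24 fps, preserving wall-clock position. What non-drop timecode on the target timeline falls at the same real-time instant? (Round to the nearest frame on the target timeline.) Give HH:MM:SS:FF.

Source frame index: (0×3600 + 18×60 + 24) × 30 + 19 = 33139.
Real time: 33139 / (30000/1001) = 33172139/30000 s.
Target frame: (33172139/30000) × (24) = 33172139/1250 ≈ 26537.711 → 26538.
At 24 labels/s: frame 26538 → 00:18:25:18.

00:18:25:18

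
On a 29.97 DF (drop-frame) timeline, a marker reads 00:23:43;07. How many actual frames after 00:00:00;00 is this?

As if non-drop at 30 labels/s: (0 × 3600 + 23 × 60 + 43) × 30 + 7 = 42697.
Minute boundaries passed: 23; those not divisible by 10: 23 − 2 = 21; dropped labels = 2 × 21 = 42.
Actual frame index = 42697 − 42 = 42655.

42655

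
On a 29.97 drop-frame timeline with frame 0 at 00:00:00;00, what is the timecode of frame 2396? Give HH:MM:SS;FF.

Each 10-minute DF block holds 10 × 60 × 30 − 9 × 2 = 17982 frames. 2396 ÷ 17982 → 0 full blocks, remainder 2396.
Within the partial block the first minute is 1800 frames and each further minute 1798, so 1 further minute boundary passed. Total skipped labels = 18 × 0 + 2 × 1 = 2.
Non-drop label index = 2396 + 2 = 2398; at 30 labels/s that is 00:01:19:28, i.e. DF 00:01:19;28.

00:01:19;28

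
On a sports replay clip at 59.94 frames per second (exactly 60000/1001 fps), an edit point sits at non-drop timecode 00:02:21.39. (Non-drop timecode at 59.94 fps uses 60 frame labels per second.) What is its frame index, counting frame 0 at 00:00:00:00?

Total seconds to the label: (0 × 3600 + 2 × 60 + 21) = 141.
Frame index = 141 × 60 + 39 = 8499.

8499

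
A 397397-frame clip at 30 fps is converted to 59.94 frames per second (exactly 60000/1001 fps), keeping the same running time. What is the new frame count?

Target frames = source frames × (target rate / source rate) = 397397 × (60000/1001)/(30) = 397397 × 2000/1001 = 794000.

794000 frames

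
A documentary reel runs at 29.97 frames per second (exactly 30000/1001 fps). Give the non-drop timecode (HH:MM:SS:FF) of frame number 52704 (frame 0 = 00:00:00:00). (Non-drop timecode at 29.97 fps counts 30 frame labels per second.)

52704 ÷ 30 = 1756 full seconds, remainder 24 frames.
1756 s = 0 h 29 min 16 s.
Timecode: 00:29:16:24.

00:29:16:24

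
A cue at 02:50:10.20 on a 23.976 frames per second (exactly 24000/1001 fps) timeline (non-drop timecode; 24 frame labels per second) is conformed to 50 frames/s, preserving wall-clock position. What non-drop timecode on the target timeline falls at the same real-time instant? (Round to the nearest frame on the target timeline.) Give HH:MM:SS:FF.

Source frame index: (2×3600 + 50×60 + 10) × 24 + 20 = 245060.
Real time: 245060 / (24000/1001) = 12265253/1200 s.
Target frame: (12265253/1200) × (50) = 12265253/24 ≈ 511052.208 → 511052.
At 50 labels/s: frame 511052 → 02:50:21:02.

02:50:21:02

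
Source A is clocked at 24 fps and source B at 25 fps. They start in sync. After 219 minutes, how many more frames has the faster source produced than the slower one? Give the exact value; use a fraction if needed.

13140 frames

219 min = 13140 s.
A emits 24 × 13140 = 315360 frames; B emits 25 × 13140 = 328500.
Difference = 13140 frames; B is ahead of A.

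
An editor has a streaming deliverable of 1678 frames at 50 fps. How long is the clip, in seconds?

Running time = 1678 / (50) = 33.56 s.

33.56 seconds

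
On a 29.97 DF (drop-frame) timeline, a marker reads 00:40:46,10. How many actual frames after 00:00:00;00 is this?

As if non-drop at 30 labels/s: (0 × 3600 + 40 × 60 + 46) × 30 + 10 = 73390.
Minute boundaries passed: 40; those not divisible by 10: 40 − 4 = 36; dropped labels = 2 × 36 = 72.
Actual frame index = 73390 − 72 = 73318.

73318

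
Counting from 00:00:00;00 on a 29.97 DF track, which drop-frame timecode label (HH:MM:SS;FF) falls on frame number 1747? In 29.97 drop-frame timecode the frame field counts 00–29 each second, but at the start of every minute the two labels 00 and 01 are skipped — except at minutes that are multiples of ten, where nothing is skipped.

00:00:58;07

Each 10-minute DF block holds 10 × 60 × 30 − 9 × 2 = 17982 frames. 1747 ÷ 17982 → 0 full blocks, remainder 1747.
Within the partial block the first minute is 1800 frames and each further minute 1798, so 0 further minute boundaries passed. Total skipped labels = 18 × 0 + 2 × 0 = 0.
Non-drop label index = 1747 + 0 = 1747; at 30 labels/s that is 00:00:58:07, i.e. DF 00:00:58;07.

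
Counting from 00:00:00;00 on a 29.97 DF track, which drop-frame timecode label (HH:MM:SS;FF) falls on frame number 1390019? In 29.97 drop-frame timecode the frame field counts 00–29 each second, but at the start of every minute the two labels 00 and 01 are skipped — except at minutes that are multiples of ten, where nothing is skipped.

Each 10-minute DF block holds 10 × 60 × 30 − 9 × 2 = 17982 frames. 1390019 ÷ 17982 → 77 full blocks, remainder 5405.
Within the partial block the first minute is 1800 frames and each further minute 1798, so 3 further minute boundaries passed. Total skipped labels = 18 × 77 + 2 × 3 = 1392.
Non-drop label index = 1390019 + 1392 = 1391411; at 30 labels/s that is 12:53:00:11, i.e. DF 12:53:00;11.

12:53:00;11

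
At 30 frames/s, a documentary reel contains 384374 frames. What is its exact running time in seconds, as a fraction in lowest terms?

192187/15 seconds

Running time = 384374 ÷ (30) = 384374 × 1/30 = 192187/15 s.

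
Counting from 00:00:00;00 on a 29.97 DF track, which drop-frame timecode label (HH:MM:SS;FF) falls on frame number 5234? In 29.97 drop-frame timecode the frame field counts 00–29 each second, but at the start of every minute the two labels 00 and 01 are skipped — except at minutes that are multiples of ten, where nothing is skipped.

00:02:54;18

Each 10-minute DF block holds 10 × 60 × 30 − 9 × 2 = 17982 frames. 5234 ÷ 17982 → 0 full blocks, remainder 5234.
Within the partial block the first minute is 1800 frames and each further minute 1798, so 2 further minute boundaries passed. Total skipped labels = 18 × 0 + 2 × 2 = 4.
Non-drop label index = 5234 + 4 = 5238; at 30 labels/s that is 00:02:54:18, i.e. DF 00:02:54;18.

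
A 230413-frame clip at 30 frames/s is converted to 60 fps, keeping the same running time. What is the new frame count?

460826 frames

Frames at target rate = 230413 × (60) / (30) = 460826.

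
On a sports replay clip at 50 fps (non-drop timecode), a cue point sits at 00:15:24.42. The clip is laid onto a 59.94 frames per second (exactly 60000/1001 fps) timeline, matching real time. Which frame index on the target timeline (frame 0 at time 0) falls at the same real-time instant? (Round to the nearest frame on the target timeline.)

frame 55435

Source frame index: (0×3600 + 15×60 + 24) × 50 + 42 = 46242.
Real time: 46242 / (50) = 23121/25 s.
Target frame: (23121/25) × (60000/1001) = 7927200/143 ≈ 55434.965 → 55435.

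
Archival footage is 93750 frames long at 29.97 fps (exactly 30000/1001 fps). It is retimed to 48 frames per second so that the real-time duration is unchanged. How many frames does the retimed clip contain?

Target frames = source frames × (target rate / source rate) = 93750 × (48)/(30000/1001) = 93750 × 1001/625 = 150150.

150150 frames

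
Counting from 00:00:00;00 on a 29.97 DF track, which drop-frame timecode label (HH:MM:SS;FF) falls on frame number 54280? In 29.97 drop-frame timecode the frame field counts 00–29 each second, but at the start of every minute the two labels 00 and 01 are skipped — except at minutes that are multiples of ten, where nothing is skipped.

00:30:11;04

Each 10-minute DF block holds 10 × 60 × 30 − 9 × 2 = 17982 frames. 54280 ÷ 17982 → 3 full blocks, remainder 334.
Within the partial block the first minute is 1800 frames and each further minute 1798, so 0 further minute boundaries passed. Total skipped labels = 18 × 3 + 2 × 0 = 54.
Non-drop label index = 54280 + 54 = 54334; at 30 labels/s that is 00:30:11:04, i.e. DF 00:30:11;04.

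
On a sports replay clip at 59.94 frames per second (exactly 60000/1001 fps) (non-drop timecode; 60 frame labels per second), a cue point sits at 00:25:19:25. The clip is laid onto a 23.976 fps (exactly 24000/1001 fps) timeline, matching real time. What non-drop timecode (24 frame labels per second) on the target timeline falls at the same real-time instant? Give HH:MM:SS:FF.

00:25:19:10

Source frame index: (0×3600 + 25×60 + 19) × 60 + 25 = 91165.
Real time: 91165 / (60000/1001) = 18251233/12000 s.
Target frame: (18251233/12000) × (24000/1001) = 36466.
At 24 labels/s: frame 36466 → 00:25:19:10.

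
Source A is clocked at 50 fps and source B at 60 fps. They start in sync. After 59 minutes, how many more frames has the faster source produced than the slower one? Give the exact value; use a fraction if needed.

35400 frames

59 min = 3540 s.
A emits 50 × 3540 = 177000 frames; B emits 60 × 3540 = 212400.
Difference = 35400 frames; B is ahead of A.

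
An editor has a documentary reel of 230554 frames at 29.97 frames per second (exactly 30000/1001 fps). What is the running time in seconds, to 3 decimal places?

7692.818 seconds

Running time = 230554 × 1001/30000 = 115392277/15000 s ≈ 7692.818 s.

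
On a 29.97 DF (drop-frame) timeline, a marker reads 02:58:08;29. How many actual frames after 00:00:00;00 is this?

As if non-drop at 30 labels/s: (2 × 3600 + 58 × 60 + 8) × 30 + 29 = 320669.
Minute boundaries passed: 178; those not divisible by 10: 178 − 17 = 161; dropped labels = 2 × 161 = 322.
Actual frame index = 320669 − 322 = 320347.

320347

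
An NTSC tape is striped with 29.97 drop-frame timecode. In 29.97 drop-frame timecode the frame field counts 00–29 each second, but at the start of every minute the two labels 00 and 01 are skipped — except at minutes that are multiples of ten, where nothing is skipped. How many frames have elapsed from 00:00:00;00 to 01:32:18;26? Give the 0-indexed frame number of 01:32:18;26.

As if non-drop at 30 labels/s: (1 × 3600 + 32 × 60 + 18) × 30 + 26 = 166166.
Minute boundaries passed: 92; those not divisible by 10: 92 − 9 = 83; dropped labels = 2 × 83 = 166.
Actual frame index = 166166 − 166 = 166000.

166000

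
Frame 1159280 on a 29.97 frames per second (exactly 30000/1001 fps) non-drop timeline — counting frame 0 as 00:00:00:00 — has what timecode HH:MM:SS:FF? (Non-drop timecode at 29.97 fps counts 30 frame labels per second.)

1159280 ÷ 30 = 38642 full seconds, remainder 20 frames.
38642 s = 10 h 44 min 2 s.
Timecode: 10:44:02:20.

10:44:02:20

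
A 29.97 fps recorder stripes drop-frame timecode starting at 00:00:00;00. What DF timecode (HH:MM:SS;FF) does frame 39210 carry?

Ten DF minutes hold 17982 frames, so frame 39210 lies in block 2 (frames 35964–53945) with 3246 frames into that block.
The block's first minute is 1800 frames and the rest 1798 each; 3246 frames reaches minute 1, so 2 × 18 + 1 × 2 = 38 labels have been skipped so far.
Adding those back, label number 39210 + 38 = 39248 at 30 labels/s is 1308 s + 8 f = 0 h 21 min 48 s frame 8, i.e. 00:21:48;08.

00:21:48;08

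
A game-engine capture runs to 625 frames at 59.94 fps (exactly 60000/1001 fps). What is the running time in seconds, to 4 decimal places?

10.4271 seconds

Running time = 625 × 1001/60000 = 1001/96 s ≈ 10.4271 s.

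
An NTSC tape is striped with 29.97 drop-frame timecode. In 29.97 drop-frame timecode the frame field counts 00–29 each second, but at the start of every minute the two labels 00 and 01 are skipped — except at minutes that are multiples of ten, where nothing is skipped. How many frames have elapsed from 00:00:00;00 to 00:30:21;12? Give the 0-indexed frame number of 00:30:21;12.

Complete 10-minute blocks: 3, each 17982 frames → 53946.
Remaining 0 whole minutes in the current block: 0 frames.
Within the current minute: 21 × 30 + 12 = 642. Total = 53946 + 0 + 642 = 54588.

54588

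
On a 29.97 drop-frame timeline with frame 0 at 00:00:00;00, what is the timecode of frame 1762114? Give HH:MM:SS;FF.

16:19:55;28

Ten DF minutes hold 17982 frames, so frame 1762114 lies in block 97 (frames 1744254–1762235) with 17860 frames into that block.
The block's first minute is 1800 frames and the rest 1798 each; 17860 frames reaches minute 9, so 97 × 18 + 9 × 2 = 1764 labels have been skipped so far.
Adding those back, label number 1762114 + 1764 = 1763878 at 30 labels/s is 58795 s + 28 f = 16 h 19 min 55 s frame 28, i.e. 16:19:55;28.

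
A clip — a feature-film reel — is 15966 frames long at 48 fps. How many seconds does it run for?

Running time = 15966 / (48) = 332.625 s.

332.625 seconds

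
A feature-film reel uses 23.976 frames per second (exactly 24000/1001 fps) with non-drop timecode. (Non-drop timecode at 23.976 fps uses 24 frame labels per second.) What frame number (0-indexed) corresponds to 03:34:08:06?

308358

Total seconds to the label: (3 × 3600 + 34 × 60 + 8) = 12848.
Frame index = 12848 × 24 + 6 = 308358.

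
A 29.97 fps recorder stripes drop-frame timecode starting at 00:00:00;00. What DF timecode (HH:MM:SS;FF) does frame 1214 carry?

Ten DF minutes hold 17982 frames, so frame 1214 lies in block 0 (frames 0–17981) with 1214 frames into that block.
The block's first minute is 1800 frames and the rest 1798 each; 1214 frames reaches minute 0, so 0 × 18 + 0 × 2 = 0 labels have been skipped so far.
Adding those back, label number 1214 + 0 = 1214 at 30 labels/s is 40 s + 14 f = 0 h 0 min 40 s frame 14, i.e. 00:00:40;14.

00:00:40;14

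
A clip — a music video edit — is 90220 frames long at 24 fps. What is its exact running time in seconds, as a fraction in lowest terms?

22555/6 seconds

Running time = 90220 ÷ (24) = 90220 × 1/24 = 22555/6 s.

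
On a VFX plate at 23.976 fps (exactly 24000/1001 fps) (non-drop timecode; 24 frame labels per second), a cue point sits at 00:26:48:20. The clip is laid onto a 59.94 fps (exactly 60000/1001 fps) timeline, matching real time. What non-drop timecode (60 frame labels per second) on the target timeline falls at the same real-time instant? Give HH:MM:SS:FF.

Source frame index: (0×3600 + 26×60 + 48) × 24 + 20 = 38612.
Real time: 38612 / (24000/1001) = 9662653/6000 s.
Target frame: (9662653/6000) × (60000/1001) = 96530.
At 60 labels/s: frame 96530 → 00:26:48:50.

00:26:48:50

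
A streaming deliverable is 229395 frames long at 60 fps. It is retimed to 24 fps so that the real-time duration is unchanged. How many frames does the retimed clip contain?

Target frames = source frames × (target rate / source rate) = 229395 × (24)/(60) = 229395 × 2/5 = 91758.

91758 frames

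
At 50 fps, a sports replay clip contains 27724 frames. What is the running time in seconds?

554.48 seconds

Running time = 27724 / (50) = 554.48 s.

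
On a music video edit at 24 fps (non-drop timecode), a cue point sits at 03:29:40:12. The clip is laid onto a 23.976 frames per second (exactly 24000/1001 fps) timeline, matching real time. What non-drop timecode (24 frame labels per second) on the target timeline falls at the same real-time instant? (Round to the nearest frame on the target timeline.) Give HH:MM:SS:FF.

Source frame index: (3×3600 + 29×60 + 40) × 24 + 12 = 301932.
Real time: 301932 / (24) = 25161/2 s.
Target frame: (25161/2) × (24000/1001) = 301932000/1001 ≈ 301630.370 → 301630.
At 24 labels/s: frame 301630 → 03:29:27:22.

03:29:27:22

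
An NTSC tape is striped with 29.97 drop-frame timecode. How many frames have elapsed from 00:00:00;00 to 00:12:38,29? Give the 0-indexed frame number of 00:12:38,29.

22747

As if non-drop at 30 labels/s: (0 × 3600 + 12 × 60 + 38) × 30 + 29 = 22769.
Minute boundaries passed: 12; those not divisible by 10: 12 − 1 = 11; dropped labels = 2 × 11 = 22.
Actual frame index = 22769 − 22 = 22747.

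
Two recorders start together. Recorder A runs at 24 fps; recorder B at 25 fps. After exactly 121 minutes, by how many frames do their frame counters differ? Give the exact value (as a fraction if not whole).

121 min = 7260 s.
A emits 24 × 7260 = 174240 frames; B emits 25 × 7260 = 181500.
Difference = 7260 frames; B is ahead of A.

7260 frames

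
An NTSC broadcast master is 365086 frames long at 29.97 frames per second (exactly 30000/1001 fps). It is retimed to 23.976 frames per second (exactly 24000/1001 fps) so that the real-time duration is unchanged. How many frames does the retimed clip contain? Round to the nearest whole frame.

Frames at target rate = 365086 × (24000/1001) / (30000/1001) = 1460344/5 ≈ 292068.800.
Nearest whole frame: 292069.

292069 frames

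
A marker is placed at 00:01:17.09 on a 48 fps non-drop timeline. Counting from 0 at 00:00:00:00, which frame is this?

Total seconds to the label: (0 × 3600 + 1 × 60 + 17) = 77.
Frame index = 77 × 48 + 9 = 3705.

3705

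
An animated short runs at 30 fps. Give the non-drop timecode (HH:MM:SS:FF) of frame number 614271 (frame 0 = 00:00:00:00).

05:41:15:21

614271 ÷ 30 = 20475 full seconds, remainder 21 frames.
20475 s = 5 h 41 min 15 s.
Timecode: 05:41:15:21.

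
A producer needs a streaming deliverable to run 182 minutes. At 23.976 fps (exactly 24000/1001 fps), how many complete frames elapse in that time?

182 min = 10920 s.
Frames = 10920 × 24000/1001 = 2880000/11 ≈ 261818.1818.
Complete frames: 261818.

261818 frames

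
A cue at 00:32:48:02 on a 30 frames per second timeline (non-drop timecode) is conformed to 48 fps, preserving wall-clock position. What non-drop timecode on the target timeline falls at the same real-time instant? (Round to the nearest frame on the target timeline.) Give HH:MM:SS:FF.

00:32:48:03

Source frame index: (0×3600 + 32×60 + 48) × 30 + 2 = 59042.
Real time: 59042 / (30) = 29521/15 s.
Target frame: (29521/15) × (48) = 472336/5 ≈ 94467.200 → 94467.
At 48 labels/s: frame 94467 → 00:32:48:03.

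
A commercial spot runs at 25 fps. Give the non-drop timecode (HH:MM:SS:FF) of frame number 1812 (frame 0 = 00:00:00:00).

00:01:12:12

1812 ÷ 25 = 72 full seconds, remainder 12 frames.
72 s = 0 h 1 min 12 s.
Timecode: 00:01:12:12.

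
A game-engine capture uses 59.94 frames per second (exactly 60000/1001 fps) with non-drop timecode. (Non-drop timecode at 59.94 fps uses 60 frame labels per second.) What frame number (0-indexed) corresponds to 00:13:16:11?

Total seconds to the label: (0 × 3600 + 13 × 60 + 16) = 796.
Frame index = 796 × 60 + 11 = 47771.

47771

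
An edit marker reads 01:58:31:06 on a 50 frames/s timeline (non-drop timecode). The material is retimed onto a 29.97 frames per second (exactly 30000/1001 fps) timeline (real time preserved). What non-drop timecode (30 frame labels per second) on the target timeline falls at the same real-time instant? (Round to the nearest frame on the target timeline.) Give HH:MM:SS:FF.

01:58:24:00

Source frame index: (1×3600 + 58×60 + 31) × 50 + 6 = 355556.
Real time: 355556 / (50) = 177778/25 s.
Target frame: (177778/25) × (30000/1001) = 213333600/1001 ≈ 213120.480 → 213120.
At 30 labels/s: frame 213120 → 01:58:24:00.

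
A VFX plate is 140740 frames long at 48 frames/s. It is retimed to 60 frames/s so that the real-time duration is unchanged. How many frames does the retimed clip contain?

Frames at target rate = 140740 × (60) / (48) = 175925.

175925 frames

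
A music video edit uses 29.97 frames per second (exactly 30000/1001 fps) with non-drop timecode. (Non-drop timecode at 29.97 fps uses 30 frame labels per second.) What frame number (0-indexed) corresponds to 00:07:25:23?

Total seconds to the label: (0 × 3600 + 7 × 60 + 25) = 445.
Frame index = 445 × 30 + 23 = 13373.

frame 13373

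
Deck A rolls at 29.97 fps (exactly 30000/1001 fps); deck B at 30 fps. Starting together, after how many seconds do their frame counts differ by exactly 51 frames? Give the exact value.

1701.7 seconds

The gap grows by |30 − 30000/1001| = 30/1001 frames per second.
Time for a 51-frame gap: 51 ÷ (30/1001) = 1701.7 s.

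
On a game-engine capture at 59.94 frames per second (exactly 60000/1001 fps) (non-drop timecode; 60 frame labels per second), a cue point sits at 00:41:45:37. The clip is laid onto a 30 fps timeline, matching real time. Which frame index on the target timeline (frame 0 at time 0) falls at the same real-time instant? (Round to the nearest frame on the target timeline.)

frame 75244

Source frame index: (0×3600 + 41×60 + 45) × 60 + 37 = 150337.
Real time: 150337 / (60000/1001) = 150487337/60000 s.
Target frame: (150487337/60000) × (30) = 150487337/2000 ≈ 75243.668 → 75244.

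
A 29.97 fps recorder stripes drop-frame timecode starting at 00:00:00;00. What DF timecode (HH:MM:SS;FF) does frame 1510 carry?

00:00:50;10

Ten DF minutes hold 17982 frames, so frame 1510 lies in block 0 (frames 0–17981) with 1510 frames into that block.
The block's first minute is 1800 frames and the rest 1798 each; 1510 frames reaches minute 0, so 0 × 18 + 0 × 2 = 0 labels have been skipped so far.
Adding those back, label number 1510 + 0 = 1510 at 30 labels/s is 50 s + 10 f = 0 h 0 min 50 s frame 10, i.e. 00:00:50;10.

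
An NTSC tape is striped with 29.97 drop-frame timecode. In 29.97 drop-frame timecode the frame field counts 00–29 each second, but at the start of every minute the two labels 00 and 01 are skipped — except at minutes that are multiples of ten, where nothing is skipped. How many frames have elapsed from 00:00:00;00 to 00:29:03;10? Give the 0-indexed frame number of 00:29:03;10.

Complete 10-minute blocks: 2, each 17982 frames → 35964.
Remaining 9 whole minutes in the current block: 1800 + 8 × 1798 = 16184 frames.
Within the current minute: 3 × 30 + 10 − 2 = 98 (labels ;00/;01 skipped at this minute). Total = 35964 + 16184 + 98 = 52246.

52246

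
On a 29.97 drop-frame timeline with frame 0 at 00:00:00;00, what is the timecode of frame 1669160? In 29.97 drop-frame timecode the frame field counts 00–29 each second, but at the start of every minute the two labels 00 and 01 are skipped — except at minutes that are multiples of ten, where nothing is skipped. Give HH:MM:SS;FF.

Ten DF minutes hold 17982 frames, so frame 1669160 lies in block 92 (frames 1654344–1672325) with 14816 frames into that block.
The block's first minute is 1800 frames and the rest 1798 each; 14816 frames reaches minute 8, so 92 × 18 + 8 × 2 = 1672 labels have been skipped so far.
Adding those back, label number 1669160 + 1672 = 1670832 at 30 labels/s is 55694 s + 12 f = 15 h 28 min 14 s frame 12, i.e. 15:28:14;12.

15:28:14;12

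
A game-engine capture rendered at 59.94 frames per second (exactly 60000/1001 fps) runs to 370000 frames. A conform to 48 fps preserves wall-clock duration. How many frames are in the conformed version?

Target frames = source frames × (target rate / source rate) = 370000 × (48)/(60000/1001) = 370000 × 1001/1250 = 296296.

296296 frames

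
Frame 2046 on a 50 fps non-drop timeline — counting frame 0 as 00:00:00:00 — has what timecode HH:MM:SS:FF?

00:00:40:46

2046 ÷ 50 = 40 full seconds, remainder 46 frames.
40 s = 0 h 0 min 40 s.
Timecode: 00:00:40:46.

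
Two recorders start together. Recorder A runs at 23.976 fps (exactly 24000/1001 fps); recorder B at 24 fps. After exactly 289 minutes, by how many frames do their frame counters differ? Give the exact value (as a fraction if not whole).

416160/1001 frames

289 min = 17340 s.
A emits 24000/1001 × 17340 = 416160000/1001 frames; B emits 24 × 17340 = 416160.
Difference = 416160/1001 frames (≈ 415.7443); B is ahead of A.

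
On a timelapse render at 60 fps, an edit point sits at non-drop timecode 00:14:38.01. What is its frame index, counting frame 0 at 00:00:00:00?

frame 52681

Total seconds to the label: (0 × 3600 + 14 × 60 + 38) = 878.
Frame index = 878 × 60 + 1 = 52681.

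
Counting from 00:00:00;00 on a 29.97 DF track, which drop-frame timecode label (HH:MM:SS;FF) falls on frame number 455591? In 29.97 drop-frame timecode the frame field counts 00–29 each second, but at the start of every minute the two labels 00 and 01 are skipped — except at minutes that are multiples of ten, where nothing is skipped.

04:13:21;17

Ten DF minutes hold 17982 frames, so frame 455591 lies in block 25 (frames 449550–467531) with 6041 frames into that block.
The block's first minute is 1800 frames and the rest 1798 each; 6041 frames reaches minute 3, so 25 × 18 + 3 × 2 = 456 labels have been skipped so far.
Adding those back, label number 455591 + 456 = 456047 at 30 labels/s is 15201 s + 17 f = 4 h 13 min 21 s frame 17, i.e. 04:13:21;17.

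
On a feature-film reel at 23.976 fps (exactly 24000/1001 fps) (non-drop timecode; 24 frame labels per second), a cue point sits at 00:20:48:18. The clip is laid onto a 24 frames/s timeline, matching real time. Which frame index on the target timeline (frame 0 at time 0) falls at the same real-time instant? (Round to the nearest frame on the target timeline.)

Source frame index: (0×3600 + 20×60 + 48) × 24 + 18 = 29970.
Real time: 29970 / (24000/1001) = 999999/800 s.
Target frame: (999999/800) × (24) = 2999997/100 ≈ 29999.970 → 30000.

frame 30000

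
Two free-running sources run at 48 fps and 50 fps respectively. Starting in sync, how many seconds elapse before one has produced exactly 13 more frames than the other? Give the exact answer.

The gap grows by |50 − 48| = 2 frames per second.
Time for a 13-frame gap: 13 ÷ (2) = 6.5 s.

6.5 seconds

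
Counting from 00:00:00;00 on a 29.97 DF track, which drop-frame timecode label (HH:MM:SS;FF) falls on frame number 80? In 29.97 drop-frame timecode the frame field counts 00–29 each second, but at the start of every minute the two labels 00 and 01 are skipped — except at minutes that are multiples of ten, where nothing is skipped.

00:00:02;20

Ten DF minutes hold 17982 frames, so frame 80 lies in block 0 (frames 0–17981) with 80 frames into that block.
The block's first minute is 1800 frames and the rest 1798 each; 80 frames reaches minute 0, so 0 × 18 + 0 × 2 = 0 labels have been skipped so far.
Adding those back, label number 80 + 0 = 80 at 30 labels/s is 2 s + 20 f = 0 h 0 min 2 s frame 20, i.e. 00:00:02;20.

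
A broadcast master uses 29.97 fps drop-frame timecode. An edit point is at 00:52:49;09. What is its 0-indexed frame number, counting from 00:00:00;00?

As if non-drop at 30 labels/s: (0 × 3600 + 52 × 60 + 49) × 30 + 9 = 95079.
Minute boundaries passed: 52; those not divisible by 10: 52 − 5 = 47; dropped labels = 2 × 47 = 94.
Actual frame index = 95079 − 94 = 94985.

94985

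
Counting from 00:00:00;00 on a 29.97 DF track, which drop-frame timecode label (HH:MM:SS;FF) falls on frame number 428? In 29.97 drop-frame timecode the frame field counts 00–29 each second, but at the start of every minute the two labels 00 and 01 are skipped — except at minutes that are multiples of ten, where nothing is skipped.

00:00:14;08

Ten DF minutes hold 17982 frames, so frame 428 lies in block 0 (frames 0–17981) with 428 frames into that block.
The block's first minute is 1800 frames and the rest 1798 each; 428 frames reaches minute 0, so 0 × 18 + 0 × 2 = 0 labels have been skipped so far.
Adding those back, label number 428 + 0 = 428 at 30 labels/s is 14 s + 8 f = 0 h 0 min 14 s frame 8, i.e. 00:00:14;08.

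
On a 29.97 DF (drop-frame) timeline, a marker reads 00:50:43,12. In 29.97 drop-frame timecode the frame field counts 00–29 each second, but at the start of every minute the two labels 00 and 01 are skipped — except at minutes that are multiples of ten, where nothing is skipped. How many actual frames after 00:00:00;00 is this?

As if non-drop at 30 labels/s: (0 × 3600 + 50 × 60 + 43) × 30 + 12 = 91302.
Minute boundaries passed: 50; those not divisible by 10: 50 − 5 = 45; dropped labels = 2 × 45 = 90.
Actual frame index = 91302 − 90 = 91212.

91212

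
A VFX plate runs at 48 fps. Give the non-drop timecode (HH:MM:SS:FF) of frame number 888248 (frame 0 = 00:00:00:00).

888248 ÷ 48 = 18505 full seconds, remainder 8 frames.
18505 s = 5 h 8 min 25 s.
Timecode: 05:08:25:08.

05:08:25:08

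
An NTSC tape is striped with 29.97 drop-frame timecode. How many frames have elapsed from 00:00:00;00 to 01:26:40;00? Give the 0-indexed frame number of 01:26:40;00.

Complete 10-minute blocks: 8, each 17982 frames → 143856.
Remaining 6 whole minutes in the current block: 1800 + 5 × 1798 = 10790 frames.
Within the current minute: 40 × 30 + 0 − 2 = 1198 (labels ;00/;01 skipped at this minute). Total = 143856 + 10790 + 1198 = 155844.

155844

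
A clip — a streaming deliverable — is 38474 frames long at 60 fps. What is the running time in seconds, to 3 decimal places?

Running time = 38474 × 1/60 = 19237/30 s ≈ 641.233 s.

641.233 seconds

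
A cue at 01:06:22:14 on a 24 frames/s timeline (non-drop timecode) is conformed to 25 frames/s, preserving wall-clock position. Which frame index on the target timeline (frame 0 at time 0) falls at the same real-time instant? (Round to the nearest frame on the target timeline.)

Source frame index: (1×3600 + 6×60 + 22) × 24 + 14 = 95582.
Real time: 95582 / (24) = 47791/12 s.
Target frame: (47791/12) × (25) = 1194775/12 ≈ 99564.583 → 99565.

frame 99565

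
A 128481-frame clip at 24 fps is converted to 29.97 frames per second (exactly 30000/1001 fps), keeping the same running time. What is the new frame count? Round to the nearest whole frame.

160441 frames

Frames at target rate = 128481 × (30000/1001) / (24) = 160601250/1001 ≈ 160440.809.
Nearest whole frame: 160441.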